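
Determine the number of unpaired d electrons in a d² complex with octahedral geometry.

2

Configuration: t₂g² eg⁰, giving 2 unpaired electrons.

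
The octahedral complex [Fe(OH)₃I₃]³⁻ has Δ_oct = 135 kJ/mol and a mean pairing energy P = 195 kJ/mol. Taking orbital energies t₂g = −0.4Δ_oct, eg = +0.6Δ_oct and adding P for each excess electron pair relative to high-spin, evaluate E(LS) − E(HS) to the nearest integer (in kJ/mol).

120

Ligand charges: 3×(-1) from OH⁻ and 3×(-1) from I⁻ sum to -6; with overall charge -3, Fe is +3.
Fe³⁺: group 8, so d-count = 8 − 3 = 5.
High-spin: t₂g³ eg², CFSE = 0.0Δ_oct = 0 kJ/mol.
For low-spin the configuration is t₂g⁵ eg⁰: orbital energy -2.0 × 135 = -270 kJ/mol, and 2 additional pairs relative to high-spin add 390 kJ/mol, giving 120 kJ/mol.
Thus E(LS) − E(HS) = 120 kJ/mol.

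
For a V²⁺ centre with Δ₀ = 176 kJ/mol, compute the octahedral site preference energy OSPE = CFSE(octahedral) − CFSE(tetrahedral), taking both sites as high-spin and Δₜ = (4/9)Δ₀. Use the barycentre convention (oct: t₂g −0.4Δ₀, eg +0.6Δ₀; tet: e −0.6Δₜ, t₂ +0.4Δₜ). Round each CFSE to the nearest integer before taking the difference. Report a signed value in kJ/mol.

-148

V sits in group 5; removing 2 electrons leaves V²⁺ with 5 − 2 = 3 d electrons.
Octahedral high-spin t₂g³ eg⁰: CFSE = -1.2 × 176 = -211 kJ/mol.
In a tetrahedral site the filling is e² t₂¹: CFSE(tet) = -0.8Δₜ = -0.8 × (4/9)(176) = -63 kJ/mol.
OSPE = -211 − (-63) = -148 kJ/mol.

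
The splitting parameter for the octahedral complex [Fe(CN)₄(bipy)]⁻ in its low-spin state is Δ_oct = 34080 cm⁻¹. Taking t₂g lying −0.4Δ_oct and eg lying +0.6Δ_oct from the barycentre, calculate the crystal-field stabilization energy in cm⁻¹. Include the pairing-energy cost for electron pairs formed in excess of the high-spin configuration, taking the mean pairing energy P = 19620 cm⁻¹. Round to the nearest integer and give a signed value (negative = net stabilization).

Ligand charges: 4×(-1) from CN⁻ and 1×(+0) from bipy sum to -4; with overall charge -1, Fe is +3.
Group 8 minus oxidation state +3 gives a d⁵ configuration for Fe³⁺.
Configuration: t₂g⁵ eg⁰.
Orbital CFSE = 5(-0.4) + 0(0.6) = -2.0Δ_oct = -2.0 × 34080 = -68160 cm⁻¹.
High-spin d⁵ would be t₂g³ eg² with 0 pairs; low-spin has 2, so 2 excess pairs cost +2P = +39240 cm⁻¹.
Overall CFSE = -68160 + 39240 = -28920 cm⁻¹.

-28920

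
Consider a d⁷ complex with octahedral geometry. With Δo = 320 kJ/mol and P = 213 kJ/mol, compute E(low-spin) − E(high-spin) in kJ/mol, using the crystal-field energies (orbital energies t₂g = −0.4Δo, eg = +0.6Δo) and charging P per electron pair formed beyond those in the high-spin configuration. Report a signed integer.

High-spin d⁷ fills as t₂g⁵ eg² with CFSE 5(−0.4) + 2(+0.6) = -0.8Δo = -256 kJ/mol.
Low-spin t₂g⁶ eg¹ gives -1.8Δo = -576 kJ/mol, but forming 1 extra pair costs 1P = 213 kJ/mol, so E(LS) = -576 + 213 = -363 kJ/mol.
E(LS) − E(HS) = -363 − (-256) = -107 kJ/mol.

-107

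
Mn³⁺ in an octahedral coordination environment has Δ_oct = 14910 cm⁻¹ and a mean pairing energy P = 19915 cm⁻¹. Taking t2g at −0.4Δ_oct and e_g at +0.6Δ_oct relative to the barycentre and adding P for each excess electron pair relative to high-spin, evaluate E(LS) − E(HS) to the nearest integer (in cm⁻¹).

5005

Mn³⁺: group 7, so d-count = 7 − 3 = 4.
High-spin d⁴ fills as t2g^3 e_g^1 with CFSE 3(−0.4) + 1(+0.6) = -0.6Δ_oct = -8946 cm⁻¹.
Low-spin t2g^4 e_g^0 gives -1.6Δ_oct = -23856 cm⁻¹, but forming 1 extra pair costs 1P = 19915 cm⁻¹, so E(LS) = -23856 + 19915 = -3941 cm⁻¹.
E(LS) − E(HS) = -3941 − (-8946) = 5005 cm⁻¹.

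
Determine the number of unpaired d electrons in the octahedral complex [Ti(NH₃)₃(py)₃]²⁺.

2

Ligand charges: 3×(+0) from NH₃ and 3×(+0) from py sum to +0; with overall charge +2, Ti is +2.
Ti²⁺: group 4, so d-count = 4 − 2 = 2.
Configuration: t2g^2 e_g^0, giving 2 unpaired electrons.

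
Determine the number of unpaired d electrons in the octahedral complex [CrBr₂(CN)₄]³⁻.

Ligand charges: 2×(-1) from Br⁻ and 4×(-1) from CN⁻ sum to -6; with overall charge -3, Cr is +3.
Cr³⁺: group 6, so d-count = 6 − 3 = 3.
Configuration: t₂g³ eg⁰, giving 3 unpaired electrons.

3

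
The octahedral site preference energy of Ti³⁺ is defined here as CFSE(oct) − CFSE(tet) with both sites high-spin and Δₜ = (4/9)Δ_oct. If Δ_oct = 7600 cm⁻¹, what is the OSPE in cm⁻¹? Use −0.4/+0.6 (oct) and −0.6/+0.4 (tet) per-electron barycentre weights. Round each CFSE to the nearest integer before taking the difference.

Group 4 minus oxidation state +3 gives a d¹ configuration for Ti³⁺.
Octahedral (high-spin): t₂g¹ eg⁰, CFSE = 1(−0.4) + 0(+0.6) = -0.4Δ_oct = -0.4 × 7600 = -3040 cm⁻¹.
In a tetrahedral site the filling is e¹ t₂⁰: CFSE(tet) = -0.6Δₜ = -0.6 × (4/9)(7600) = -2027 cm⁻¹.
OSPE = -3040 − (-2027) = -1013 cm⁻¹.

-1013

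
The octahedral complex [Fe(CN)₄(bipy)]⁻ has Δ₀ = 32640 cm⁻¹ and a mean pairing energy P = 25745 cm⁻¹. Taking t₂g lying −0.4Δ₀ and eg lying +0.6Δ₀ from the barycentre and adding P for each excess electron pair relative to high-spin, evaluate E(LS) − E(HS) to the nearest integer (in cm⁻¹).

Ligand charges: 4×(-1) from CN⁻ and 1×(+0) from bipy sum to -4; with overall charge -1, Fe is +3.
Fe is in group 8, so Fe³⁺ is d⁵ (8 − 3 = 5).
In the high-spin limit (t₂g³ eg²) the orbital term is 0.0Δ₀ = 0 cm⁻¹, with no excess pairing.
Low-spin: t₂g⁵ eg⁰, orbital CFSE = -2.0Δ₀ = -65280 cm⁻¹; plus 2 excess pairs × P = +51490 cm⁻¹; total -13790 cm⁻¹.
Thus E(LS) − E(HS) = -13790 cm⁻¹.

-13790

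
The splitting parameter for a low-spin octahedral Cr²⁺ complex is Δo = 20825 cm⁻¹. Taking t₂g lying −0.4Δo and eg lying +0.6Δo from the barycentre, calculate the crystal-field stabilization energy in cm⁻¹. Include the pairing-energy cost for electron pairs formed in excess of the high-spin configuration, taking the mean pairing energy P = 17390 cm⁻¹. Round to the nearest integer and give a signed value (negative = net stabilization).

-15930

Cr sits in group 6; removing 2 electrons leaves Cr²⁺ with 6 − 2 = 4 d electrons.
Configuration: t₂g⁴ eg⁰.
Orbital CFSE = 4(-0.4) + 0(0.6) = -1.6Δo = -1.6 × 20825 = -33320 cm⁻¹.
Relative to high-spin t₂g³ eg¹ (0 paired), the low-spin configuration has 1 additional pair, contributing +1 × 17390 = +17390 cm⁻¹.
Net CFSE = -33320 + 17390 = -15930 cm⁻¹.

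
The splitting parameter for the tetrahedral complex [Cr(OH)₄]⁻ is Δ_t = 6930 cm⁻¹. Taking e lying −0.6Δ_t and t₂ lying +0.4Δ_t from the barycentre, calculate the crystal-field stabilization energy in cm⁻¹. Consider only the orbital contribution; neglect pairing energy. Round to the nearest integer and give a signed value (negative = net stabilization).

-5544

Each OH⁻ contributes -1; 4 × (-1) = -4. With overall charge -1, Cr is in the +3 oxidation state.
Cr is in group 6, so Cr³⁺ is d³ (6 − 3 = 3).
Tetrahedral splitting is small, so the complex is high-spin.
The d³ electrons fill as e² t₂¹.
CFSE(orbital) = 2×(-0.6Δ_t) + 1×(0.4Δ_t) = -0.8Δ_t; with Δ_t = 6930 cm⁻¹ that is -5544 cm⁻¹.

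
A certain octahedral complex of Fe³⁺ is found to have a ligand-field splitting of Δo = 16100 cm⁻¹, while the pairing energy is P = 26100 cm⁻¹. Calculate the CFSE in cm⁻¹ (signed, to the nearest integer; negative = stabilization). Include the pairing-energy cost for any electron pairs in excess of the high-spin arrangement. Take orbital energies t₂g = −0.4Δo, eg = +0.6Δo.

Fe sits in group 8; removing 3 electrons leaves Fe³⁺ with 8 − 3 = 5 d electrons.
Δo < P, so pairing is avoided: the ground state is high-spin.
Configuration: t₂g³ eg².
Orbital CFSE = 0.0Δo = 0.0 × 16100 = 0 cm⁻¹.
High-spin has no excess pairs, so no pairing correction applies.

0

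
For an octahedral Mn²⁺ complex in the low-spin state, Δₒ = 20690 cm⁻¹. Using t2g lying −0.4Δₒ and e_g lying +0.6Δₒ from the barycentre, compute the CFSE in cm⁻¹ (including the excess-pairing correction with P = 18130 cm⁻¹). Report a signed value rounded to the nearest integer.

-5120

Mn²⁺: group 7, so d-count = 7 − 2 = 5.
Configuration: t2g^5 e_g^0.
Orbital CFSE = 5(-0.4) + 0(0.6) = -2.0Δₒ = -2.0 × 20690 = -41380 cm⁻¹.
Relative to high-spin t2g^3 e_g^2 (0 paired), the low-spin configuration has 2 additional pairs, contributing +2 × 18130 = +36260 cm⁻¹.
Combining: -41380 + 36260 = -5120 cm⁻¹.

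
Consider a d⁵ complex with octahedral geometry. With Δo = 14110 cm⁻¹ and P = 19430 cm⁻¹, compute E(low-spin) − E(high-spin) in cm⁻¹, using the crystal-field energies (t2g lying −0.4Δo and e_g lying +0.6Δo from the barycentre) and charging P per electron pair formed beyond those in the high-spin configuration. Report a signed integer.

10640

High-spin: t2g^3 e_g^2, CFSE = 0.0Δo = 0 cm⁻¹.
For low-spin the configuration is t2g^5 e_g^0: orbital energy -2.0 × 14110 = -28220 cm⁻¹, and 2 additional pairs relative to high-spin add 38860 cm⁻¹, giving 10640 cm⁻¹.
E(LS) − E(HS) = 10640 − (0) = 10640 cm⁻¹.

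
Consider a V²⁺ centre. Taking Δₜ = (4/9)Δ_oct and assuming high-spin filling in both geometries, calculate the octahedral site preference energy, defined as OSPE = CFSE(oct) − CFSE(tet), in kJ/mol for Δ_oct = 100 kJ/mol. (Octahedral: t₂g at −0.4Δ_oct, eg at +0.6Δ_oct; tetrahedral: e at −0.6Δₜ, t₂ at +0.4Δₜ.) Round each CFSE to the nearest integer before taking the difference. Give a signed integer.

-84

V²⁺: group 5, so d-count = 5 − 2 = 3.
Octahedral high-spin t₂g³ eg⁰: CFSE = -1.2 × 100 = -120 kJ/mol.
In a tetrahedral site the filling is e² t₂¹: CFSE(tet) = -0.8Δₜ = -0.8 × (4/9)(100) = -36 kJ/mol.
Subtracting, OSPE = -120 − (-36) = -84 kJ/mol.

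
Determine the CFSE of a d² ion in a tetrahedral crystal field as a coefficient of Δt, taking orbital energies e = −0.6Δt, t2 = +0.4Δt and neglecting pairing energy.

With tetrahedral geometry the complex is necessarily high-spin.
Configuration: e^2 t2^0.
CFSE = 2(-0.6Δt) + 0(0.4Δt) = -1.2Δt + 0.0Δt = -1.2Δt.

-1.2 Δt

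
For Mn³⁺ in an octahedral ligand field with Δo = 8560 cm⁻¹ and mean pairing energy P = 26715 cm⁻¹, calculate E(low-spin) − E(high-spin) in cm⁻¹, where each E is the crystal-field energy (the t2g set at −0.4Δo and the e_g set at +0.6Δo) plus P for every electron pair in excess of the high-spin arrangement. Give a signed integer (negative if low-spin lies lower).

18155

Group 7 minus oxidation state +3 gives a d⁴ configuration for Mn³⁺.
High-spin: t2g^3 e_g^1, CFSE = -0.6Δo = -5136 cm⁻¹.
For low-spin the configuration is t2g^4 e_g^0: orbital energy -1.6 × 8560 = -13696 cm⁻¹, and 1 additional pair relative to high-spin adds 26715 cm⁻¹, giving 13019 cm⁻¹.
Thus E(LS) − E(HS) = 18155 cm⁻¹.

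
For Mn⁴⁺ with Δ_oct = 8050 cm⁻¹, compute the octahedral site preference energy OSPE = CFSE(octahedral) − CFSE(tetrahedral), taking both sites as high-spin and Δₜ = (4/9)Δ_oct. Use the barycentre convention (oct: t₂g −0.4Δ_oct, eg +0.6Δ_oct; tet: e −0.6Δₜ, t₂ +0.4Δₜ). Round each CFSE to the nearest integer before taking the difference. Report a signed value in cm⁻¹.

-6798

Group 7 minus oxidation state +4 gives a d³ configuration for Mn⁴⁺.
Octahedral high-spin t2g^3 e_g^0: CFSE = -1.2 × 8050 = -9660 cm⁻¹.
Tetrahedral e^2 t2^1 gives -0.8Δₜ = -0.8 × (4/9) × 8050 = -2862 cm⁻¹.
OSPE = CFSE(oct) − CFSE(tet) = -9660 − (-2862) = -6798 cm⁻¹.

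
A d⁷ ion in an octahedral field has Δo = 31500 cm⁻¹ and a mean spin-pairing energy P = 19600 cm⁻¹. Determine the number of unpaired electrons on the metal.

Here Δo > P (31500 > 19600), so the low-spin state is favoured.
That gives t2g^6 e_g^1.
Unpaired electrons: 1.

1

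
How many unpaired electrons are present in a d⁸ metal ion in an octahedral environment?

2

Configuration: t₂g⁶ eg², giving 2 unpaired electrons.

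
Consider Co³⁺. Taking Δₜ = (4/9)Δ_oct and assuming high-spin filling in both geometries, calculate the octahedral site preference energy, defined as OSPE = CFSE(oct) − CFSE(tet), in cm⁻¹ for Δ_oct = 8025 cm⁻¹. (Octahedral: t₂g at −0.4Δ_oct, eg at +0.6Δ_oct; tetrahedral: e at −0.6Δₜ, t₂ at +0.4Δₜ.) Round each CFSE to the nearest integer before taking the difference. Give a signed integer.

Co sits in group 9; removing 3 electrons leaves Co³⁺ with 9 − 3 = 6 d electrons.
In an octahedral site d⁶ (HS) is t₂g⁴ eg², giving CFSE(oct) = -0.4Δ_oct = -3210 cm⁻¹.
Tetrahedral: e³ t₂³, CFSE = 3(−0.6) + 3(+0.4) = -0.6Δₜ = -0.6 × (4/9) × 8025 = -2140 cm⁻¹.
Subtracting, OSPE = -3210 − (-2140) = -1070 cm⁻¹.

-1070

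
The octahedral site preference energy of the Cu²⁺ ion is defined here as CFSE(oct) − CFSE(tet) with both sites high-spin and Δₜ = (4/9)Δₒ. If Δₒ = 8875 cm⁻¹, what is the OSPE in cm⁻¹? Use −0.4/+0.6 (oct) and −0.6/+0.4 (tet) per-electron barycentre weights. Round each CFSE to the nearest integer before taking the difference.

Cu²⁺: group 11, so d-count = 11 − 2 = 9.
In an octahedral site d⁹ (HS) is t₂g⁶ eg³, giving CFSE(oct) = -0.6Δₒ = -5325 cm⁻¹.
In a tetrahedral site the filling is e⁴ t₂⁵: CFSE(tet) = -0.4Δₜ = -0.4 × (4/9)(8875) = -1578 cm⁻¹.
OSPE = -5325 − (-1578) = -3747 cm⁻¹.

-3747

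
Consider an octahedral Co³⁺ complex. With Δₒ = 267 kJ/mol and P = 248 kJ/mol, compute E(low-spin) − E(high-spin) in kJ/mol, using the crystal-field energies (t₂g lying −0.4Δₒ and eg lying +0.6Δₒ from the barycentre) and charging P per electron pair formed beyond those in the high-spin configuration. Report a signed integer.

Group 9 minus oxidation state +3 gives a d⁶ configuration for Co³⁺.
High-spin d⁶ fills as t₂g⁴ eg² with CFSE 4(−0.4) + 2(+0.6) = -0.4Δₒ = -107 kJ/mol.
Low-spin: t₂g⁶ eg⁰, orbital CFSE = -2.4Δₒ = -641 kJ/mol; plus 2 excess pairs × P = +496 kJ/mol; total -145 kJ/mol.
Thus E(LS) − E(HS) = -38 kJ/mol.

-38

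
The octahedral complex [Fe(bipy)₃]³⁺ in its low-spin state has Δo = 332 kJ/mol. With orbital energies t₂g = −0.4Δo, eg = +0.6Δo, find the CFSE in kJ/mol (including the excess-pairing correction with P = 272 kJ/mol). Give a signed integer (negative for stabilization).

bipy is neutral, so the +3 overall charge sits on Fe: oxidation state +3.
Fe³⁺: group 8, so d-count = 8 − 3 = 5.
Configuration: t₂g⁵ eg⁰.
Orbital CFSE = 5(-0.4) + 0(0.6) = -2.0Δo = -2.0 × 332 = -664 kJ/mol.
Relative to high-spin t₂g³ eg² (0 paired), the low-spin configuration has 2 additional pairs, contributing +2 × 272 = +544 kJ/mol.
Overall CFSE = -664 + 544 = -120 kJ/mol.

-120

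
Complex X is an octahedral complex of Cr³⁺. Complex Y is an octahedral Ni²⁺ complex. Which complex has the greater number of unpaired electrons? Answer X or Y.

X

X: Cr³⁺: group 6, so d-count = 6 − 3 = 3; t2g^3 e_g^0 → 3 unpaired.
Y: Ni is in group 10, so Ni²⁺ is d⁸ (10 − 2 = 8); t₂g⁶ eg² → 2 unpaired.
So X has more unpaired electrons.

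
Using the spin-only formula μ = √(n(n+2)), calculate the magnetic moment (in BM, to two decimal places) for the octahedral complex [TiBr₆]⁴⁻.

2.83 BM

Each Br⁻ contributes -1; 6 × (-1) = -6. With overall charge -4, Ti is in the +2 oxidation state.
Group 4 minus oxidation state +2 gives a d² configuration for Ti²⁺.
Configuration: t2g^2 e_g^0 → 2 unpaired electrons.
μ(spin-only) = √[2(2+2)] = √8 ≈ 2.83 BM.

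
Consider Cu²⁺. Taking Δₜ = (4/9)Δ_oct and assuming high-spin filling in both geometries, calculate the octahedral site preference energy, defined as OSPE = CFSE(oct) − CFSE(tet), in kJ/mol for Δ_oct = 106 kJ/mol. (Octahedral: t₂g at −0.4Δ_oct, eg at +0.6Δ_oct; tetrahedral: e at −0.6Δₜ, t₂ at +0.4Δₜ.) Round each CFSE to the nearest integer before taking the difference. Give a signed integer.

-45

Group 11 minus oxidation state +2 gives a d⁹ configuration for Cu²⁺.
Octahedral (high-spin): t₂g⁶ eg³, CFSE = 6(−0.4) + 3(+0.6) = -0.6Δ_oct = -0.6 × 106 = -64 kJ/mol.
Tetrahedral e⁴ t₂⁵ gives -0.4Δₜ = -0.4 × (4/9) × 106 = -19 kJ/mol.
OSPE = -64 − (-19) = -45 kJ/mol.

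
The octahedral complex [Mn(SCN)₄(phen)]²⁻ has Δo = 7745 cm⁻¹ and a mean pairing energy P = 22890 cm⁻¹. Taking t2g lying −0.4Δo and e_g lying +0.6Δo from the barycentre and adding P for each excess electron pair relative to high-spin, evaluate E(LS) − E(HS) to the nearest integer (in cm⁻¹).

30290

Ligand charges: 4×(-1) from SCN⁻ and 1×(+0) from phen sum to -4; with overall charge -2, Mn is +2.
Mn²⁺: group 7, so d-count = 7 − 2 = 5.
High-spin d⁵ fills as t2g^3 e_g^2 with CFSE 3(−0.4) + 2(+0.6) = 0.0Δo = 0 cm⁻¹.
Low-spin t2g^5 e_g^0 gives -2.0Δo = -15490 cm⁻¹, but forming 2 extra pairs costs 2P = 45780 cm⁻¹, so E(LS) = -15490 + 45780 = 30290 cm⁻¹.
E(LS) − E(HS) = 30290 − (0) = 30290 cm⁻¹.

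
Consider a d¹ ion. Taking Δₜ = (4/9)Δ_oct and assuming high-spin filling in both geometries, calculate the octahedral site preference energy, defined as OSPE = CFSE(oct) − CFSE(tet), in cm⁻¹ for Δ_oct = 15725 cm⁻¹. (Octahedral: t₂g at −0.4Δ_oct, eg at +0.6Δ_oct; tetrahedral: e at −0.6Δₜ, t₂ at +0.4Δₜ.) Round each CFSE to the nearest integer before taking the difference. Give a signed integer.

-2097

Octahedral high-spin t2g^1 e_g^0: CFSE = -0.4 × 15725 = -6290 cm⁻¹.
In a tetrahedral site the filling is e^1 t2^0: CFSE(tet) = -0.6Δₜ = -0.6 × (4/9)(15725) = -4193 cm⁻¹.
OSPE = CFSE(oct) − CFSE(tet) = -6290 − (-4193) = -2097 cm⁻¹.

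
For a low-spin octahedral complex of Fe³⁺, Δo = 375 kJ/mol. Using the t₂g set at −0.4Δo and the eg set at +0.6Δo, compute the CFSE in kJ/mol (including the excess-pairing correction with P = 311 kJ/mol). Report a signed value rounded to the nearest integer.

-128

Fe is in group 8, so Fe³⁺ is d⁵ (8 − 3 = 5).
Electron filling gives t₂g⁵ eg⁰.
The orbital stabilization is -2.0Δo = -2.0 × 375 = -750 kJ/mol.
Relative to high-spin t₂g³ eg² (0 paired), the low-spin configuration has 2 additional pairs, contributing +2 × 311 = +622 kJ/mol.
Net CFSE = -750 + 622 = -128 kJ/mol.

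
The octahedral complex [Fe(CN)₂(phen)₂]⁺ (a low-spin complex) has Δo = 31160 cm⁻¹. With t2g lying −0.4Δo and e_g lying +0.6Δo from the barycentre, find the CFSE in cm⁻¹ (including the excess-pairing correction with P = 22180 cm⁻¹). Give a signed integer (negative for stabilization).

Ligand charges: 2×(-1) from CN⁻ and 2×(+0) from phen sum to -2; with overall charge +1, Fe is +3.
Fe³⁺: group 8, so d-count = 8 − 3 = 5.
The d⁵ electrons fill as t2g^5 e_g^0.
The orbital stabilization is -2.0Δo = -2.0 × 31160 = -62320 cm⁻¹.
High-spin d⁵ would be t2g^3 e_g^2 with 0 pairs; low-spin has 2, so 2 excess pairs cost +2P = +44360 cm⁻¹.
Overall CFSE = -62320 + 44360 = -17960 cm⁻¹.

-17960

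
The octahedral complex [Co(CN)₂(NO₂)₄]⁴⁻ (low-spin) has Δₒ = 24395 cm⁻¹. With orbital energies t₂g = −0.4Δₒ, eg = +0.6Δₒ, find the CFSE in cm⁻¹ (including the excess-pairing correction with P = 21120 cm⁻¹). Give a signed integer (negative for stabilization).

Ligand charges: 2×(-1) from CN⁻ and 4×(-1) from NO₂⁻ sum to -6; with overall charge -4, Co is +2.
Co sits in group 9; removing 2 electrons leaves Co²⁺ with 9 − 2 = 7 d electrons.
The d⁷ electrons fill as t₂g⁶ eg¹.
Orbital CFSE = 6(-0.4) + 1(0.6) = -1.8Δₒ = -1.8 × 24395 = -43911 cm⁻¹.
Pairing penalty: 3 pairs vs 2 in the high-spin reference → 1 extra × P = 21120 cm⁻¹.
Net CFSE = -43911 + 21120 = -22791 cm⁻¹.

-22791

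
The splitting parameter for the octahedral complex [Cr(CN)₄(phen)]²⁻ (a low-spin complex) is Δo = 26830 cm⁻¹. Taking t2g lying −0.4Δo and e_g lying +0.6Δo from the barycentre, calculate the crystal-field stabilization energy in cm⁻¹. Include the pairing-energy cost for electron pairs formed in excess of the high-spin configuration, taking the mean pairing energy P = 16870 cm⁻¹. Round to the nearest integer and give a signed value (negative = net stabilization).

-26058

Ligand charges: 4×(-1) from CN⁻ and 1×(+0) from phen sum to -4; with overall charge -2, Cr is +2.
Cr sits in group 6; removing 2 electrons leaves Cr²⁺ with 6 − 2 = 4 d electrons.
Configuration: t2g^4 e_g^0.
CFSE(orbital) = 4×(-0.4Δo) + 0×(0.6Δo) = -1.6Δo; with Δo = 26830 cm⁻¹ that is -42928 cm⁻¹.
High-spin d⁴ would be t2g^3 e_g^1 with 0 pairs; low-spin has 1, so 1 excess pair costs +1P = +16870 cm⁻¹.
Net CFSE = -42928 + 16870 = -26058 cm⁻¹.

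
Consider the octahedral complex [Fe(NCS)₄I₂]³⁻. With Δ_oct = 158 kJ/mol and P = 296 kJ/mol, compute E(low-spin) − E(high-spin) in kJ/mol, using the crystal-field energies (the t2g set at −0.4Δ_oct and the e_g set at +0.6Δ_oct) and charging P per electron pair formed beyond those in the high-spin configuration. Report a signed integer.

276

Ligand charges: 4×(-1) from NCS⁻ and 2×(-1) from I⁻ sum to -6; with overall charge -3, Fe is +3.
Fe³⁺: group 8, so d-count = 8 − 3 = 5.
High-spin: t2g^3 e_g^2, CFSE = 0.0Δ_oct = 0 kJ/mol.
Low-spin: t2g^5 e_g^0, orbital CFSE = -2.0Δ_oct = -316 kJ/mol; plus 2 excess pairs × P = +592 kJ/mol; total 276 kJ/mol.
E(LS) − E(HS) = 276 − (0) = 276 kJ/mol.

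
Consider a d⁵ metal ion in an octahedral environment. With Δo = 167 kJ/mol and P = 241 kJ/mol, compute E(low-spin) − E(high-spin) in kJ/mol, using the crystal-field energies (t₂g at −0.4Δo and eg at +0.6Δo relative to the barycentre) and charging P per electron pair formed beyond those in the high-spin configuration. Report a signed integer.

High-spin: t₂g³ eg², CFSE = 0.0Δo = 0 kJ/mol.
For low-spin the configuration is t₂g⁵ eg⁰: orbital energy -2.0 × 167 = -334 kJ/mol, and 2 additional pairs relative to high-spin add 482 kJ/mol, giving 148 kJ/mol.
The difference is 148 − (0) = 148 kJ/mol, so high-spin lies lower.

148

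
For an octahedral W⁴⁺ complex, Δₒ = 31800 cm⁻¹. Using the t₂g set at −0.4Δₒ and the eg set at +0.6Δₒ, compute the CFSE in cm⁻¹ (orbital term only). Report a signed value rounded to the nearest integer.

W sits in group 6; removing 4 electrons leaves W⁴⁺ with 6 − 4 = 2 d electrons.
The d² electrons fill as t₂g² eg⁰.
Orbital CFSE = 2(-0.4) + 0(0.6) = -0.8Δₒ = -0.8 × 31800 = -25440 cm⁻¹.

-25440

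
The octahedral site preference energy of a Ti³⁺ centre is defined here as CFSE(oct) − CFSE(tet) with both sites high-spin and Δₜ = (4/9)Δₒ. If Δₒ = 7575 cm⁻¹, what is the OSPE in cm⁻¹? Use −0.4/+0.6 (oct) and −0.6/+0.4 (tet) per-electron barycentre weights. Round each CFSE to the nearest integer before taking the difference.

-1010

Ti sits in group 4; removing 3 electrons leaves Ti³⁺ with 4 − 3 = 1 d electrons.
Octahedral (high-spin): t2g^1 e_g^0, CFSE = 1(−0.4) + 0(+0.6) = -0.4Δₒ = -0.4 × 7575 = -3030 cm⁻¹.
Tetrahedral: e^1 t2^0, CFSE = 1(−0.6) + 0(+0.4) = -0.6Δₜ = -0.6 × (4/9) × 7575 = -2020 cm⁻¹.
OSPE = -3030 − (-2020) = -1010 cm⁻¹.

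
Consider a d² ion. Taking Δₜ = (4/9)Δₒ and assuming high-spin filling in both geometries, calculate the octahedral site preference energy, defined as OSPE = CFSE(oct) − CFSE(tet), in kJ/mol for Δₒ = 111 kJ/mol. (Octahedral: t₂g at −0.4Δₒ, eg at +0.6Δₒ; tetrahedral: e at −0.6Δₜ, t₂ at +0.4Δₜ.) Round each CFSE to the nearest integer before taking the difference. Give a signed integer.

-30

In an octahedral site d² (HS) is t2g^2 e_g^0, giving CFSE(oct) = -0.8Δₒ = -89 kJ/mol.
In a tetrahedral site the filling is e^2 t2^0: CFSE(tet) = -1.2Δₜ = -1.2 × (4/9)(111) = -59 kJ/mol.
OSPE = CFSE(oct) − CFSE(tet) = -89 − (-59) = -30 kJ/mol.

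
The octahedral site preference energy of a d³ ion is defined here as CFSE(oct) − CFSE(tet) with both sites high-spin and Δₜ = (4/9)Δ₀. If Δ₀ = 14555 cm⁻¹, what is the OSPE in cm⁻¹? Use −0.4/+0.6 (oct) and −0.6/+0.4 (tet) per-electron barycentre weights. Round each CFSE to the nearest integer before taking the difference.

Octahedral (high-spin): t₂g³ eg⁰, CFSE = 3(−0.4) + 0(+0.6) = -1.2Δ₀ = -1.2 × 14555 = -17466 cm⁻¹.
Tetrahedral e² t₂¹ gives -0.8Δₜ = -0.8 × (4/9) × 14555 = -5175 cm⁻¹.
OSPE = -17466 − (-5175) = -12291 cm⁻¹.

-12291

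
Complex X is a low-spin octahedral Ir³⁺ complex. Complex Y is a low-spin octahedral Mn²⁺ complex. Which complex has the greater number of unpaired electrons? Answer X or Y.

Y

X: Ir³⁺: group 9, so d-count = 9 − 3 = 6; t2g^6 e_g^0 → 0 unpaired.
Y: Mn is in group 7, so Mn²⁺ is d⁵ (7 − 2 = 5); t₂g⁵ eg⁰ → 1 unpaired.
So Y has more unpaired electrons.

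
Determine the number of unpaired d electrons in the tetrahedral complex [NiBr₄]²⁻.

Each Br⁻ contributes -1; 4 × (-1) = -4. With overall charge -2, Ni is in the +2 oxidation state.
Ni is in group 10, so Ni²⁺ is d⁸ (10 − 2 = 8).
Tetrahedral splitting is small, so the complex is high-spin.
Configuration: e⁴ t₂⁴, giving 2 unpaired electrons.

2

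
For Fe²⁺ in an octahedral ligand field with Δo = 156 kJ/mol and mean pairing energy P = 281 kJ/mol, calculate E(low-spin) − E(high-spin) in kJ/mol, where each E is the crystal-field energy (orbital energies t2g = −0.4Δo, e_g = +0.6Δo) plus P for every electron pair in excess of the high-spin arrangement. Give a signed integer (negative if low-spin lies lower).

250

Fe sits in group 8; removing 2 electrons leaves Fe²⁺ with 8 − 2 = 6 d electrons.
High-spin: t2g^4 e_g^2, CFSE = -0.4Δo = -62 kJ/mol.
Low-spin: t2g^6 e_g^0, orbital CFSE = -2.4Δo = -374 kJ/mol; plus 2 excess pairs × P = +562 kJ/mol; total 188 kJ/mol.
The difference is 188 − (-62) = 250 kJ/mol, so high-spin lies lower.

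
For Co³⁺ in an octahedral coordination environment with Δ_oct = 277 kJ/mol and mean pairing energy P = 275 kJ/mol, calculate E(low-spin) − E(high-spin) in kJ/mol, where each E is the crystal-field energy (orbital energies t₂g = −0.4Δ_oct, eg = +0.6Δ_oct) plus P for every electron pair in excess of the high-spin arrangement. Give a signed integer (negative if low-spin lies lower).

Group 9 minus oxidation state +3 gives a d⁶ configuration for Co³⁺.
In the high-spin limit (t₂g⁴ eg²) the orbital term is -0.4Δ_oct = -111 kJ/mol, with no excess pairing.
For low-spin the configuration is t₂g⁶ eg⁰: orbital energy -2.4 × 277 = -665 kJ/mol, and 2 additional pairs relative to high-spin add 550 kJ/mol, giving -115 kJ/mol.
The difference is -115 − (-111) = -4 kJ/mol, so low-spin lies lower.

-4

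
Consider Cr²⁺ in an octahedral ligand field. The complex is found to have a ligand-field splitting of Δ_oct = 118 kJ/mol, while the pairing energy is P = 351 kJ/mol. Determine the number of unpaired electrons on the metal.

Cr sits in group 6; removing 2 electrons leaves Cr²⁺ with 6 − 2 = 4 d electrons.
Since Δ_oct = 118 kJ/mol < P = 351 kJ/mol, the complex adopts the high-spin configuration.
That gives t₂g³ eg¹.
Unpaired electrons: 4.

4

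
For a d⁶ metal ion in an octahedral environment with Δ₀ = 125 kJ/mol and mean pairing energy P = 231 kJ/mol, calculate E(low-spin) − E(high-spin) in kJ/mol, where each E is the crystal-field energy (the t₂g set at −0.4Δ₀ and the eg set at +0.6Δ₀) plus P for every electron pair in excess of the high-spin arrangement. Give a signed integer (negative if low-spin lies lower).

212

In the high-spin limit (t₂g⁴ eg²) the orbital term is -0.4Δ₀ = -50 kJ/mol, with no excess pairing.
For low-spin the configuration is t₂g⁶ eg⁰: orbital energy -2.4 × 125 = -300 kJ/mol, and 2 additional pairs relative to high-spin add 462 kJ/mol, giving 162 kJ/mol.
Thus E(LS) − E(HS) = 212 kJ/mol.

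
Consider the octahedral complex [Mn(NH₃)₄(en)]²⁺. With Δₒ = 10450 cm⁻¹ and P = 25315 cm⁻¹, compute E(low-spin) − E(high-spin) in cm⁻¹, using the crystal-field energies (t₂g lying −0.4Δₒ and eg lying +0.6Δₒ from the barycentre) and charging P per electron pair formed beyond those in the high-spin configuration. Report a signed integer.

29730

Ligand charges: 4×(+0) from NH₃ and 1×(+0) from en sum to +0; with overall charge +2, Mn is +2.
Mn²⁺: group 7, so d-count = 7 − 2 = 5.
High-spin d⁵ fills as t₂g³ eg² with CFSE 3(−0.4) + 2(+0.6) = 0.0Δₒ = 0 cm⁻¹.
For low-spin the configuration is t₂g⁵ eg⁰: orbital energy -2.0 × 10450 = -20900 cm⁻¹, and 2 additional pairs relative to high-spin add 50630 cm⁻¹, giving 29730 cm⁻¹.
Thus E(LS) − E(HS) = 29730 cm⁻¹.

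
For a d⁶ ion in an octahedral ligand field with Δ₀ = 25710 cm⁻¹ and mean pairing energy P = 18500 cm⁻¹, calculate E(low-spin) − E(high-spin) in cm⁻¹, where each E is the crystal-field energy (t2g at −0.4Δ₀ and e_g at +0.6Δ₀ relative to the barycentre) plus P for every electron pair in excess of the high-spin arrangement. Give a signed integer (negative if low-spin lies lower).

High-spin d⁶ fills as t2g^4 e_g^2 with CFSE 4(−0.4) + 2(+0.6) = -0.4Δ₀ = -10284 cm⁻¹.
Low-spin: t2g^6 e_g^0, orbital CFSE = -2.4Δ₀ = -61704 cm⁻¹; plus 2 excess pairs × P = +37000 cm⁻¹; total -24704 cm⁻¹.
E(LS) − E(HS) = -24704 − (-10284) = -14420 cm⁻¹.

-14420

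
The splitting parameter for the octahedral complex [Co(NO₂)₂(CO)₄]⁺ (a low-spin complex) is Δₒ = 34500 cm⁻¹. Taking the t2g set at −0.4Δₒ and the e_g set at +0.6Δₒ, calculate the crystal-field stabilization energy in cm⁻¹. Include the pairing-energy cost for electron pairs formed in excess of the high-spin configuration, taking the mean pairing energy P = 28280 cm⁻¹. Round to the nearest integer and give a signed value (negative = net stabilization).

-26240

Ligand charges: 2×(-1) from NO₂⁻ and 4×(+0) from CO sum to -2; with overall charge +1, Co is +3.
Group 9 minus oxidation state +3 gives a d⁶ configuration for Co³⁺.
Configuration: t2g^6 e_g^0.
CFSE(orbital) = 6×(-0.4Δₒ) + 0×(0.6Δₒ) = -2.4Δₒ; with Δₒ = 34500 cm⁻¹ that is -82800 cm⁻¹.
Relative to high-spin t2g^4 e_g^2 (1 paired), the low-spin configuration has 2 additional pairs, contributing +2 × 28280 = +56560 cm⁻¹.
Net CFSE = -82800 + 56560 = -26240 cm⁻¹.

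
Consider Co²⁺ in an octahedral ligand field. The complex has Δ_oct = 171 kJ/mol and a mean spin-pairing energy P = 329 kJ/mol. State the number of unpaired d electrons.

Co is in group 9, so Co²⁺ is d⁷ (9 − 2 = 7).
Since Δ_oct = 171 kJ/mol < P = 329 kJ/mol, the complex adopts the high-spin configuration.
Filling d⁷ accordingly: t₂g⁵ eg².
Unpaired electrons: 3.

3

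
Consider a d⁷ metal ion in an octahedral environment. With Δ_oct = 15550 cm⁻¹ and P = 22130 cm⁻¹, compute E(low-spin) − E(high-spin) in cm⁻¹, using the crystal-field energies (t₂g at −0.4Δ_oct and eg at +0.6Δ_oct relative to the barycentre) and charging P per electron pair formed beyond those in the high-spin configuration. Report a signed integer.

6580

In the high-spin limit (t₂g⁵ eg²) the orbital term is -0.8Δ_oct = -12440 cm⁻¹, with no excess pairing.
For low-spin the configuration is t₂g⁶ eg¹: orbital energy -1.8 × 15550 = -27990 cm⁻¹, and 1 additional pair relative to high-spin adds 22130 cm⁻¹, giving -5860 cm⁻¹.
The difference is -5860 − (-12440) = 6580 cm⁻¹, so high-spin lies lower.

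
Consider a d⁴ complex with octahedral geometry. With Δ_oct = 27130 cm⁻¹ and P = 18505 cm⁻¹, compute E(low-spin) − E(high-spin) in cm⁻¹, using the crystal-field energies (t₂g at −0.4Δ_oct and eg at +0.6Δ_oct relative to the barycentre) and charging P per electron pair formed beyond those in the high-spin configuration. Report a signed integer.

High-spin: t₂g³ eg¹, CFSE = -0.6Δ_oct = -16278 cm⁻¹.
Low-spin t₂g⁴ eg⁰ gives -1.6Δ_oct = -43408 cm⁻¹, but forming 1 extra pair costs 1P = 18505 cm⁻¹, so E(LS) = -43408 + 18505 = -24903 cm⁻¹.
Thus E(LS) − E(HS) = -8625 cm⁻¹.

-8625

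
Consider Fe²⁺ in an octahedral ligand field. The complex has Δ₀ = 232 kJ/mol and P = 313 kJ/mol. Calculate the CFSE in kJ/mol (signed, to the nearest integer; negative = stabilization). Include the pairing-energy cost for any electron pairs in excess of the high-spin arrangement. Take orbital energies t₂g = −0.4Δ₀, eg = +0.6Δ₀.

-93

Fe is in group 8, so Fe²⁺ is d⁶ (8 − 2 = 6).
Δ₀ < P, so pairing is avoided: the ground state is high-spin.
That gives t₂g⁴ eg².
Orbital CFSE = -0.4Δ₀ = -0.4 × 232 = -93 kJ/mol.
High-spin has no excess pairs, so no pairing correction applies.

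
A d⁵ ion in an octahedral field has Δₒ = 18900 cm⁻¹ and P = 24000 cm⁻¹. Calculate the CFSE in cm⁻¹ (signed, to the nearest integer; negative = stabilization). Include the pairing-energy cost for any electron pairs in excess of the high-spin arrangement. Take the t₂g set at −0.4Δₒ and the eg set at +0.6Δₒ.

Since Δₒ = 18900 cm⁻¹ < P = 24000 cm⁻¹, the complex adopts the high-spin configuration.
That gives t₂g³ eg².
Orbital CFSE = 0.0Δₒ = 0.0 × 18900 = 0 cm⁻¹.
High-spin has no excess pairs, so no pairing correction applies.

0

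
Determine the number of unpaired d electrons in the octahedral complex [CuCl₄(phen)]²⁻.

Ligand charges: 4×(-1) from Cl⁻ and 1×(+0) from phen sum to -4; with overall charge -2, Cu is +2.
Group 11 minus oxidation state +2 gives a d⁹ configuration for Cu²⁺.
Configuration: t₂g⁶ eg³, giving 1 unpaired electron.

1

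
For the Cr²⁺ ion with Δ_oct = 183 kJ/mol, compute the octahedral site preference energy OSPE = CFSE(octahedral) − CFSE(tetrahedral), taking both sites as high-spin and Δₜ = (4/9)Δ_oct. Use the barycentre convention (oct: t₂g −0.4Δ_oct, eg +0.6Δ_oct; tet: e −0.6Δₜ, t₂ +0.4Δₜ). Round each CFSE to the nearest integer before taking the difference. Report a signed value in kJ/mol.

Cr sits in group 6; removing 2 electrons leaves Cr²⁺ with 6 − 2 = 4 d electrons.
In an octahedral site d⁴ (HS) is t₂g³ eg¹, giving CFSE(oct) = -0.6Δ_oct = -110 kJ/mol.
Tetrahedral: e² t₂², CFSE = 2(−0.6) + 2(+0.4) = -0.4Δₜ = -0.4 × (4/9) × 183 = -33 kJ/mol.
Subtracting, OSPE = -110 − (-33) = -77 kJ/mol.

-77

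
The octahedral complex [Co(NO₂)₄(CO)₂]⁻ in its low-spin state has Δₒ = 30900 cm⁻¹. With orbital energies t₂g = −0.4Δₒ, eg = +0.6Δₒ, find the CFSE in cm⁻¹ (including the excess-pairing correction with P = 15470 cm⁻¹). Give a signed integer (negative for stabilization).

-43220

Ligand charges: 4×(-1) from NO₂⁻ and 2×(+0) from CO sum to -4; with overall charge -1, Co is +3.
Co is in group 9, so Co³⁺ is d⁶ (9 − 3 = 6).
The d⁶ electrons fill as t₂g⁶ eg⁰.
The orbital stabilization is -2.4Δₒ = -2.4 × 30900 = -74160 cm⁻¹.
High-spin d⁶ would be t₂g⁴ eg² with 1 pair; low-spin has 3, so 2 excess pairs cost +2P = +30940 cm⁻¹.
Overall CFSE = -74160 + 30940 = -43220 cm⁻¹.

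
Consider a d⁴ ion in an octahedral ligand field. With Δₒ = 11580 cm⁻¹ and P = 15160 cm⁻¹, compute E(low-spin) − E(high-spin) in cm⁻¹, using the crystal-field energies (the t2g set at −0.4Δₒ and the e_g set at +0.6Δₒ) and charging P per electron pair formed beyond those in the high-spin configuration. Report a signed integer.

High-spin: t2g^3 e_g^1, CFSE = -0.6Δₒ = -6948 cm⁻¹.
Low-spin t2g^4 e_g^0 gives -1.6Δₒ = -18528 cm⁻¹, but forming 1 extra pair costs 1P = 15160 cm⁻¹, so E(LS) = -18528 + 15160 = -3368 cm⁻¹.
Thus E(LS) − E(HS) = 3580 cm⁻¹.

3580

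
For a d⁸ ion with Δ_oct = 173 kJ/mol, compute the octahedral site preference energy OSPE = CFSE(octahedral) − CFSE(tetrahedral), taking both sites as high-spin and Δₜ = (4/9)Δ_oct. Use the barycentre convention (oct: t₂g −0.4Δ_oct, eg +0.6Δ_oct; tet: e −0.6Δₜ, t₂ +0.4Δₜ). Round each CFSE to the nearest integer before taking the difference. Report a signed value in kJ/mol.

In an octahedral site d⁸ (HS) is t₂g⁶ eg², giving CFSE(oct) = -1.2Δ_oct = -208 kJ/mol.
Tetrahedral e⁴ t₂⁴ gives -0.8Δₜ = -0.8 × (4/9) × 173 = -62 kJ/mol.
OSPE = CFSE(oct) − CFSE(tet) = -208 − (-62) = -146 kJ/mol.

-146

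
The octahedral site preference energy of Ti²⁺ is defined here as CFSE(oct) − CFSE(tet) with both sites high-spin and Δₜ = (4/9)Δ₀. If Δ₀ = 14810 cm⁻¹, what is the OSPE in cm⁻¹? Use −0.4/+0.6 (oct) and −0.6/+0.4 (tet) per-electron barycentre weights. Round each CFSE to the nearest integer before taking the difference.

Group 4 minus oxidation state +2 gives a d² configuration for Ti²⁺.
Octahedral high-spin t₂g² eg⁰: CFSE = -0.8 × 14810 = -11848 cm⁻¹.
Tetrahedral e² t₂⁰ gives -1.2Δₜ = -1.2 × (4/9) × 14810 = -7899 cm⁻¹.
OSPE = CFSE(oct) − CFSE(tet) = -11848 − (-7899) = -3949 cm⁻¹.

-3949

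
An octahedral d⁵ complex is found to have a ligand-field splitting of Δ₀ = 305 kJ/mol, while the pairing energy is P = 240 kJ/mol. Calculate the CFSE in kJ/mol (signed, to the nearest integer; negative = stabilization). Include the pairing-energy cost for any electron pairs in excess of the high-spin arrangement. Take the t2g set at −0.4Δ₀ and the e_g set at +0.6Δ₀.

Δ₀ > P, so pairing is preferred: the ground state is low-spin.
Configuration: t2g^5 e_g^0.
Orbital CFSE = -2.0Δ₀ = -2.0 × 305 = -610 kJ/mol.
Excess pairs vs high-spin: 2 − 0 = 2; pairing cost = +480 kJ/mol.
Net CFSE = -610 + 480 = -130 kJ/mol.

-130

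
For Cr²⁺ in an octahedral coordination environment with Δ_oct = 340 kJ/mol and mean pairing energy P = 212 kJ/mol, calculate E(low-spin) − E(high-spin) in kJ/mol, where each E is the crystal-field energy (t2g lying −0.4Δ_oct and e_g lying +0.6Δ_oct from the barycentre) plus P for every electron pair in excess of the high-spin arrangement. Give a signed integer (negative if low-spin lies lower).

Group 6 minus oxidation state +2 gives a d⁴ configuration for Cr²⁺.
In the high-spin limit (t2g^3 e_g^1) the orbital term is -0.6Δ_oct = -204 kJ/mol, with no excess pairing.
Low-spin t2g^4 e_g^0 gives -1.6Δ_oct = -544 kJ/mol, but forming 1 extra pair costs 1P = 212 kJ/mol, so E(LS) = -544 + 212 = -332 kJ/mol.
The difference is -332 − (-204) = -128 kJ/mol, so low-spin lies lower.

-128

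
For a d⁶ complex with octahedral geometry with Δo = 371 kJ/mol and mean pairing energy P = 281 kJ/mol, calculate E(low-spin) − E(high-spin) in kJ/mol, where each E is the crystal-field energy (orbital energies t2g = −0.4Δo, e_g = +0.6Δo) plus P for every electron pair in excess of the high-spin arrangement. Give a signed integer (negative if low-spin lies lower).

-180

High-spin: t2g^4 e_g^2, CFSE = -0.4Δo = -148 kJ/mol.
Low-spin: t2g^6 e_g^0, orbital CFSE = -2.4Δo = -890 kJ/mol; plus 2 excess pairs × P = +562 kJ/mol; total -328 kJ/mol.
Thus E(LS) − E(HS) = -180 kJ/mol.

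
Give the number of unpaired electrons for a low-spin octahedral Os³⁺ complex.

1

Os³⁺: group 8, so d-count = 8 − 3 = 5.
Configuration: t2g^5 e_g^0, giving 1 unpaired electron.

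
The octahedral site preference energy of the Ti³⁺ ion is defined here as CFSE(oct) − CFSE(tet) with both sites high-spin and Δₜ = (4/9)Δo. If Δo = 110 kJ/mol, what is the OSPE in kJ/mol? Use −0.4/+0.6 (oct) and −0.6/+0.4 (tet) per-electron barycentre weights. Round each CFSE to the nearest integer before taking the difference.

Group 4 minus oxidation state +3 gives a d¹ configuration for Ti³⁺.
Octahedral high-spin t2g^1 e_g^0: CFSE = -0.4 × 110 = -44 kJ/mol.
Tetrahedral e^1 t2^0 gives -0.6Δₜ = -0.6 × (4/9) × 110 = -29 kJ/mol.
OSPE = CFSE(oct) − CFSE(tet) = -44 − (-29) = -15 kJ/mol.

-15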